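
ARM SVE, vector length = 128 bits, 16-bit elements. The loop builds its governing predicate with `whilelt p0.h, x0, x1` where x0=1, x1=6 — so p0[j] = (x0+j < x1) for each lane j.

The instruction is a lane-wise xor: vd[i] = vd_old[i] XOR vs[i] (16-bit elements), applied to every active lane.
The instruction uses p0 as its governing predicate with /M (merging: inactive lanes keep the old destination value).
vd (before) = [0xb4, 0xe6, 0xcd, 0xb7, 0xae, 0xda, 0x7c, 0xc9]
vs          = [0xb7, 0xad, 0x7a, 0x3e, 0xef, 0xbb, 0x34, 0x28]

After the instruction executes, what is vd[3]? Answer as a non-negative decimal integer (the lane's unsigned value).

vd[3] = 137

lane count: 128 div 16 = 8
p0[j] = (1+j < 6); true for j=0..4 → 5 lanes set
[0] xor(0xb4,0xb7) = 0x03
[1] xor(0xe6,0xad) = 0x4b
[2] xor(0xcd,0x7a) = 0xb7
[3] xor(0xb7,0x3e) = 0x89
[4] xor(0xae,0xef) = 0x41
[5] tail/keep = 0xda
[6] tail/keep = 0x7c
[7] tail/keep = 0xc9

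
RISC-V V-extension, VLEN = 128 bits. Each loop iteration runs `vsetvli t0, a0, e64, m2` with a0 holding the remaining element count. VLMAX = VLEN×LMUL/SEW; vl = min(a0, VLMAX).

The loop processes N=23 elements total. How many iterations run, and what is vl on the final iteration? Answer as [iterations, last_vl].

VLMAX = (128 × 2) / 64 = 4 lanes
N=23: ⌈23/4⌉ = 6 iters; last vl = 23 − 5×4 = 3

[iterations, last_vl] = [6, 3]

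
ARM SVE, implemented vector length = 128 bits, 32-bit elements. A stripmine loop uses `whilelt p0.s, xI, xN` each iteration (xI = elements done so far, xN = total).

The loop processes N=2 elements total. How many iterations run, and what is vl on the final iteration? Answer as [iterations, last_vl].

128-bit reg / 32-bit elem → 4 lanes
iterations = ceil(2/4) = 1; final-pass vl = 2

[iterations, last_vl] = [1, 2]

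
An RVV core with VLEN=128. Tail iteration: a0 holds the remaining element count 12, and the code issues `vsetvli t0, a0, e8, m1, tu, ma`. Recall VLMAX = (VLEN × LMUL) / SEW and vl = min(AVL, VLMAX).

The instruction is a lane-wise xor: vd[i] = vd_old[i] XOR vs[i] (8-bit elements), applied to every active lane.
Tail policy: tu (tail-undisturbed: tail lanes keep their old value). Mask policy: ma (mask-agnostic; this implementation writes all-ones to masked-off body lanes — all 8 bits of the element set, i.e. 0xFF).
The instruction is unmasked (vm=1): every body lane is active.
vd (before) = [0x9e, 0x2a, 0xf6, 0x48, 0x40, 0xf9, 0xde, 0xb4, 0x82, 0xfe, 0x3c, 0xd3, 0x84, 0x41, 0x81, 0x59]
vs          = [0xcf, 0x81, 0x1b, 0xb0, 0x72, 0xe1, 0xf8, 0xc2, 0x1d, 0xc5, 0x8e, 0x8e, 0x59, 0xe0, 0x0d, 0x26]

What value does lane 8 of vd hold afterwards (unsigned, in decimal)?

VLMAX = (128 × 1) / 8 = 16 lanes
vl = min(AVL, VLMAX) = min(12, 16) = 12
[0] xor(0x9e,0xcf) = 0x51
[1] xor(0x2a,0x81) = 0xab
[2] xor(0xf6,0x1b) = 0xed
[3] xor(0x48,0xb0) = 0xf8
[4] xor(0x40,0x72) = 0x32
[5] xor(0xf9,0xe1) = 0x18
[6] xor(0xde,0xf8) = 0x26
[7] xor(0xb4,0xc2) = 0x76
[8] xor(0x82,0x1d) = 0x9f
[9] xor(0xfe,0xc5) = 0x3b
[10] xor(0x3c,0x8e) = 0xb2
[11] xor(0xd3,0x8e) = 0x5d
[12] tail/keep = 0x84
[13] tail/keep = 0x41
[14] tail/keep = 0x81
[15] tail/keep = 0x59

vd[8] = 159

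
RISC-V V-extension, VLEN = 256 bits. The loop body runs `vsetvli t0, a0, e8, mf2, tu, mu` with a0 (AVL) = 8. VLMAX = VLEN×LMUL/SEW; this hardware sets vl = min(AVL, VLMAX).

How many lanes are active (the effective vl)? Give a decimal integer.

vl = 8

VLMAX = VLEN×LMUL/SEW = 256×1/2/8 = 16
AVL=8 ≤ VLMAX=16, so vl = 8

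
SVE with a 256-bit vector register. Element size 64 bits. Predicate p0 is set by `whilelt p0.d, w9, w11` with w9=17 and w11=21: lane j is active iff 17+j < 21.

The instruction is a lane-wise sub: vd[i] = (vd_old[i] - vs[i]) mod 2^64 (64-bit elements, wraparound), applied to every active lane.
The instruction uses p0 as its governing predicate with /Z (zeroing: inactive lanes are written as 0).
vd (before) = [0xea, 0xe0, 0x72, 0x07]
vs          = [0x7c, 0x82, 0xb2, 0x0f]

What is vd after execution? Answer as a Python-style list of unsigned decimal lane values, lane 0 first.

vd = [110, 94, 18446744073709551552, 18446744073709551608]

register lanes = 256/64 = 4
whilelt: lane j active iff 17+j < 21 → j < 4 → 4 active
lane  0: sub(0xea,0x7c) ⇒ 0x6e
lane  1: sub(0xe0,0x82) ⇒ 0x5e
lane  2: sub(0x72,0xb2) ⇒ 0xffffffffffffffc0
lane  3: sub(0x07,0x0f) ⇒ 0xfffffffffffffff8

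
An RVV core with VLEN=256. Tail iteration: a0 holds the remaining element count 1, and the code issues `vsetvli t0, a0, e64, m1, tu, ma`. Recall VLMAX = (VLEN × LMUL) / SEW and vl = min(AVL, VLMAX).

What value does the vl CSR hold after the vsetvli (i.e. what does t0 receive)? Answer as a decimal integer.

vl = 1

lanes per group: 256·1/64 = 4
vl ← min(1, 4) = 1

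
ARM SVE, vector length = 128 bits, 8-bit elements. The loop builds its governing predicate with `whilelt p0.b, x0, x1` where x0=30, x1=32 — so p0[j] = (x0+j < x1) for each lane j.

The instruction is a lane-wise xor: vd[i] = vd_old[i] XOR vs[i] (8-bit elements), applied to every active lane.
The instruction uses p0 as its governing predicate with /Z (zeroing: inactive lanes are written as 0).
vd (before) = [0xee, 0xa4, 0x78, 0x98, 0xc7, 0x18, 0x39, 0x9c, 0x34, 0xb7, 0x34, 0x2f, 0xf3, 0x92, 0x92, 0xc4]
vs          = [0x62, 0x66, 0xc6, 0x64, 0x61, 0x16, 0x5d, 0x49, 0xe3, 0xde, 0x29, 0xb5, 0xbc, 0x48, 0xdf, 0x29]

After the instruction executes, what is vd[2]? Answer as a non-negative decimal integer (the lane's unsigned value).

lane count: 128 div 8 = 16
whilelt: lane j active iff 30+j < 32 → j < 2 → 2 active
lane  0: xor(0xee,0x62) ⇒ 0x8c
lane  1: xor(0xa4,0x66) ⇒ 0xc2
lane  2: tail/zero ⇒ 0x00
lane  3: tail/zero ⇒ 0x00
lane  4: tail/zero ⇒ 0x00
lane  5: tail/zero ⇒ 0x00
lane  6: tail/zero ⇒ 0x00
lane  7: tail/zero ⇒ 0x00
lane  8: tail/zero ⇒ 0x00
lane  9: tail/zero ⇒ 0x00
lane 10: tail/zero ⇒ 0x00
lane 11: tail/zero ⇒ 0x00
lane 12: tail/zero ⇒ 0x00
lane 13: tail/zero ⇒ 0x00
lane 14: tail/zero ⇒ 0x00
lane 15: tail/zero ⇒ 0x00

vd[2] = 0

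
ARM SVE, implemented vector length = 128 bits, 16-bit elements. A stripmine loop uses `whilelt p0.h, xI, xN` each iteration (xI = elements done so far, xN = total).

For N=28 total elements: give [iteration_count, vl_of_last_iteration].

[iterations, last_vl] = [4, 4]

register lanes = 128/16 = 8
iterations = ceil(28/8) = 4; final-pass vl = 4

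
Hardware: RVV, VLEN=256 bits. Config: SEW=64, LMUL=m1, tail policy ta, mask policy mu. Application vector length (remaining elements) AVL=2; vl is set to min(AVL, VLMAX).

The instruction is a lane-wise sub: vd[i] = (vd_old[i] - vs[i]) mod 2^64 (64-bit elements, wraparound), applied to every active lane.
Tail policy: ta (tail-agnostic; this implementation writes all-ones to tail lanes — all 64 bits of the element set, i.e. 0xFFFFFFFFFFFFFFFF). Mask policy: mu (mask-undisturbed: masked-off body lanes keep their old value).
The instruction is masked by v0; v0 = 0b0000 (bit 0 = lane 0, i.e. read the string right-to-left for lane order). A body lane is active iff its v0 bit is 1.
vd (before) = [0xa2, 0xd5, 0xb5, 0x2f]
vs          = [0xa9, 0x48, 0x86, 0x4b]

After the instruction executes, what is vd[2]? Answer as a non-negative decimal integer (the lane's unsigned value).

VLMAX = VLEN×LMUL/SEW = 256×1/64 = 4
AVL=2 ≤ VLMAX=4, so vl = 2
lane  0: mask-off/keep ⇒ 0xa2
lane  1: mask-off/keep ⇒ 0xd5
lane  2: tail/ones ⇒ 0xffffffffffffffff
lane  3: tail/ones ⇒ 0xffffffffffffffff

vd[2] = 18446744073709551615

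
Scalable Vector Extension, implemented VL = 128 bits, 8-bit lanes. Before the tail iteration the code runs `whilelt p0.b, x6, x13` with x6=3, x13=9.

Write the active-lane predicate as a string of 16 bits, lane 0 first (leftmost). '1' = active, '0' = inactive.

predicate = 1111110000000000

128-bit reg / 8-bit elem → 16 lanes
active while 3+j < 9, i.e. j ∈ [0,6) capped at 16 ⇒ 6
bits (lane 0 leftmost): 1111110000000000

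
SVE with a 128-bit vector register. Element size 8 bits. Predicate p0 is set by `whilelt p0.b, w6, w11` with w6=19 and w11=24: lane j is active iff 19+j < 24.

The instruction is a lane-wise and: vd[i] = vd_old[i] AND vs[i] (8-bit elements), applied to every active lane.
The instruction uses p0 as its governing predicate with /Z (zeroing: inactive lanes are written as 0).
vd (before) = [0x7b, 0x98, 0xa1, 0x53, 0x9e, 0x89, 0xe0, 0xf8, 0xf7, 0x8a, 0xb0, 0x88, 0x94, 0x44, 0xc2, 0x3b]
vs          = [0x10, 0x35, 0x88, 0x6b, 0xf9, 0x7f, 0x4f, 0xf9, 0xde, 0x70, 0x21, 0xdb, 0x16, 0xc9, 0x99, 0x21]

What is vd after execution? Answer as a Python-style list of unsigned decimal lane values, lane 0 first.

128-bit reg / 8-bit elem → 16 lanes
whilelt: lane j active iff 19+j < 24 → j < 5 → 5 active
[0] and(0x7b,0x10) = 0x10
[1] and(0x98,0x35) = 0x10
[2] and(0xa1,0x88) = 0x80
[3] and(0x53,0x6b) = 0x43
[4] and(0x9e,0xf9) = 0x98
[5] tail/zero = 0x00
[6] tail/zero = 0x00
[7] tail/zero = 0x00
[8] tail/zero = 0x00
[9] tail/zero = 0x00
[10] tail/zero = 0x00
[11] tail/zero = 0x00
[12] tail/zero = 0x00
[13] tail/zero = 0x00
[14] tail/zero = 0x00
[15] tail/zero = 0x00

vd = [16, 16, 128, 67, 152, 0, 0, 0, 0, 0, 0, 0, 0, 0, 0, 0]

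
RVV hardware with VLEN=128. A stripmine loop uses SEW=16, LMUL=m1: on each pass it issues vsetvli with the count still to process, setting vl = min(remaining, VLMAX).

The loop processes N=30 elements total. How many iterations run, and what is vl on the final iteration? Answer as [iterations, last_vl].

[iterations, last_vl] = [4, 6]

VLMAX = VLEN×LMUL/SEW = 128×1/16 = 8
iterations = ceil(30/8) = 4; final-pass vl = 6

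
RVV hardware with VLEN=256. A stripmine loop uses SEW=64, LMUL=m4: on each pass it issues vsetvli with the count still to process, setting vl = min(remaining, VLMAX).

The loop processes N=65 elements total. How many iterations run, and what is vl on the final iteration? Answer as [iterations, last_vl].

[iterations, last_vl] = [5, 1]

VLMAX = VLEN×LMUL/SEW = 256×4/64 = 16
65 elements at 16/iter → 5 passes, remainder 1 on the last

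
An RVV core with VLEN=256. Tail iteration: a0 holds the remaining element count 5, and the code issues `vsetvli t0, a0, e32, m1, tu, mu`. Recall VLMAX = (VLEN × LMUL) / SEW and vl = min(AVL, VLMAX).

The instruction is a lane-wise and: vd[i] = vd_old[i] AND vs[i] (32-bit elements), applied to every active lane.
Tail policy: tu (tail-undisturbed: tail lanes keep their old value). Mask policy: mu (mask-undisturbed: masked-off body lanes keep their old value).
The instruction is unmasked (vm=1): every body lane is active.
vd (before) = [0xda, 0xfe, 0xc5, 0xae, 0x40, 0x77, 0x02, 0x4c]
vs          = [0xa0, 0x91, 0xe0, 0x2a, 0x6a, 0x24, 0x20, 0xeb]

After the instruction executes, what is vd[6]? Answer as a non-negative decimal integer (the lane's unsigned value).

vd[6] = 2

lanes per group: 256·1/32 = 8
vl ← min(5, 8) = 5
lane  0: and(0xda,0xa0) ⇒ 0x80
lane  1: and(0xfe,0x91) ⇒ 0x90
lane  2: and(0xc5,0xe0) ⇒ 0xc0
lane  3: and(0xae,0x2a) ⇒ 0x2a
lane  4: and(0x40,0x6a) ⇒ 0x40
lane  5: tail/keep ⇒ 0x77
lane  6: tail/keep ⇒ 0x02
lane  7: tail/keep ⇒ 0x4c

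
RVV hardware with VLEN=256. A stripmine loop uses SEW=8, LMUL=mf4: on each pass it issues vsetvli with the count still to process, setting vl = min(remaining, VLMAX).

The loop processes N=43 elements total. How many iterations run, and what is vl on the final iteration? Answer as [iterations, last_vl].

[iterations, last_vl] = [6, 3]

VLMAX = (256 × 1/4) / 8 = 8 lanes
iterations = ceil(43/8) = 6; final-pass vl = 3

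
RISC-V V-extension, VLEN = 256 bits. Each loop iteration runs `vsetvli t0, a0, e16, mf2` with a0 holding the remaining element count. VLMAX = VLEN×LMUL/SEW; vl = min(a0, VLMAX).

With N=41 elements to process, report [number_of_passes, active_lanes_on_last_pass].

lanes per group: 256·1/2/16 = 8
iterations = ceil(41/8) = 6; final-pass vl = 1

[iterations, last_vl] = [6, 1]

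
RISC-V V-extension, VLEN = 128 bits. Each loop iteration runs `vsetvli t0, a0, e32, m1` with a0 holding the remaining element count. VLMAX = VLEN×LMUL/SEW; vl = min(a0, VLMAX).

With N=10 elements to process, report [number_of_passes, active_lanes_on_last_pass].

lanes per group: 128·1/32 = 4
iterations = ceil(10/4) = 3; final-pass vl = 2

[iterations, last_vl] = [3, 2]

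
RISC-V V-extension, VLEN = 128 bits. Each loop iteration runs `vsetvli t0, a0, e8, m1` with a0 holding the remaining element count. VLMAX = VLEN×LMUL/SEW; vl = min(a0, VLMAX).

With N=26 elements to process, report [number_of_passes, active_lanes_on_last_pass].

[iterations, last_vl] = [2, 10]

VLMAX = VLEN×LMUL/SEW = 128×1/8 = 16
iterations = ceil(26/16) = 2; final-pass vl = 10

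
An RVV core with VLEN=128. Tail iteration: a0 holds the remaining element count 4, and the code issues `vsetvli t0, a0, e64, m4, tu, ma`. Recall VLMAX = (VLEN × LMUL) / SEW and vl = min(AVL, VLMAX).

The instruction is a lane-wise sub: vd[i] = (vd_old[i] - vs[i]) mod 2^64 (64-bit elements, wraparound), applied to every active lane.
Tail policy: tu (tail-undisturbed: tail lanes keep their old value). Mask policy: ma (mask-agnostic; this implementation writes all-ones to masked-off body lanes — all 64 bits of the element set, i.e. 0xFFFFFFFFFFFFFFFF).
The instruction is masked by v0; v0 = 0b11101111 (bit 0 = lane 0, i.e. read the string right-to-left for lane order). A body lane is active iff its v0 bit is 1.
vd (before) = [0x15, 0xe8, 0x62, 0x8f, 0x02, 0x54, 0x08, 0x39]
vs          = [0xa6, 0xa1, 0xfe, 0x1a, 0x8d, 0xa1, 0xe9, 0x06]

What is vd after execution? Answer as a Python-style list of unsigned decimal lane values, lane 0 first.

VLMAX = VLEN×LMUL/SEW = 128×4/64 = 8
vl = min(AVL, VLMAX) = min(4, 8) = 4
[0] sub(0x15,0xa6) = 0xffffffffffffff6f
[1] sub(0xe8,0xa1) = 0x47
[2] sub(0x62,0xfe) = 0xffffffffffffff64
[3] sub(0x8f,0x1a) = 0x75
[4] tail/keep = 0x02
[5] tail/keep = 0x54
[6] tail/keep = 0x08
[7] tail/keep = 0x39

vd = [18446744073709551471, 71, 18446744073709551460, 117, 2, 84, 8, 57]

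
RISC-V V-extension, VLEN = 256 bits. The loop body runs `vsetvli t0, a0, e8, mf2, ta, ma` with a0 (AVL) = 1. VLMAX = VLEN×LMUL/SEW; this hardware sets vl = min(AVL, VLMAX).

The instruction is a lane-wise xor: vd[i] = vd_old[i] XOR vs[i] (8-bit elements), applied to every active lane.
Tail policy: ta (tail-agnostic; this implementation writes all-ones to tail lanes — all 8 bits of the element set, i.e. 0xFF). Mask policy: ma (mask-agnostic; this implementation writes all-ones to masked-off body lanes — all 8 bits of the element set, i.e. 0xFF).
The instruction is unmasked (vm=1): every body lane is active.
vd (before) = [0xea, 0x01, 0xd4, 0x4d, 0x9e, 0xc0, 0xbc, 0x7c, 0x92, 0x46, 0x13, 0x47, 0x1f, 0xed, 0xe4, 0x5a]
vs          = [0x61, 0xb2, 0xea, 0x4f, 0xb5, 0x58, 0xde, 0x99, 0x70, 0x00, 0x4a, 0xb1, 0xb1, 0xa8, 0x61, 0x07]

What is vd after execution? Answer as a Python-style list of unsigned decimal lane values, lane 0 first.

vd = [139, 255, 255, 255, 255, 255, 255, 255, 255, 255, 255, 255, 255, 255, 255, 255]

lanes per group: 256·1/2/8 = 16
AVL=1 ≤ VLMAX=16, so vl = 1
lane  0: xor(0xea,0x61) ⇒ 0x8b
lane  1: tail/ones ⇒ 0xff
lane  2: tail/ones ⇒ 0xff
lane  3: tail/ones ⇒ 0xff
lane  4: tail/ones ⇒ 0xff
lane  5: tail/ones ⇒ 0xff
lane  6: tail/ones ⇒ 0xff
lane  7: tail/ones ⇒ 0xff
lane  8: tail/ones ⇒ 0xff
lane  9: tail/ones ⇒ 0xff
lane 10: tail/ones ⇒ 0xff
lane 11: tail/ones ⇒ 0xff
lane 12: tail/ones ⇒ 0xff
lane 13: tail/ones ⇒ 0xff
lane 14: tail/ones ⇒ 0xff
lane 15: tail/ones ⇒ 0xff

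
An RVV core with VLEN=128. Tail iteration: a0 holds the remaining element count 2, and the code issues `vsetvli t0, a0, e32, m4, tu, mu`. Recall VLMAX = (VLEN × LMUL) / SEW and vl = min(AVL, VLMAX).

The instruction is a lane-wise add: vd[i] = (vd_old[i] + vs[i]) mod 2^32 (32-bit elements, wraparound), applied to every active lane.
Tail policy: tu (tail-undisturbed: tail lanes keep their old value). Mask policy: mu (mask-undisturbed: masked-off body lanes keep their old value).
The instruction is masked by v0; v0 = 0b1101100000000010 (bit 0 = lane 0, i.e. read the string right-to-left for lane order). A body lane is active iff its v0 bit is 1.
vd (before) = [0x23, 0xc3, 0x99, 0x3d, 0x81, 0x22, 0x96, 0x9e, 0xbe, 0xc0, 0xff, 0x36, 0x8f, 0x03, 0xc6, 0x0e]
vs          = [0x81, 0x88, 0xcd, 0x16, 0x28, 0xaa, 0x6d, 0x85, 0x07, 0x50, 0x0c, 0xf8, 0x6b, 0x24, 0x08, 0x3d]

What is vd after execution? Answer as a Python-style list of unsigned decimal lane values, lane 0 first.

lanes per group: 128·4/32 = 16
vl = min(AVL, VLMAX) = min(2, 16) = 2
vd[0] mask-off/keep -> 0x23
vd[1] add(0xc3,0x88) -> 0x14b
vd[2] tail/keep -> 0x99
vd[3] tail/keep -> 0x3d
vd[4] tail/keep -> 0x81
vd[5] tail/keep -> 0x22
vd[6] tail/keep -> 0x96
vd[7] tail/keep -> 0x9e
vd[8] tail/keep -> 0xbe
vd[9] tail/keep -> 0xc0
vd[10] tail/keep -> 0xff
vd[11] tail/keep -> 0x36
vd[12] tail/keep -> 0x8f
vd[13] tail/keep -> 0x03
vd[14] tail/keep -> 0xc6
vd[15] tail/keep -> 0x0e

vd = [35, 331, 153, 61, 129, 34, 150, 158, 190, 192, 255, 54, 143, 3, 198, 14]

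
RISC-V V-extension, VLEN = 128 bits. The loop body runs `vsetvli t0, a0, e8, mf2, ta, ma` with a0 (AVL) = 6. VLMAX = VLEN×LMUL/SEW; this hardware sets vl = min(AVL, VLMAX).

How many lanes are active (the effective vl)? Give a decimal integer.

VLMAX = VLEN×LMUL/SEW = 128×1/2/8 = 8
vl = min(AVL, VLMAX) = min(6, 8) = 6

vl = 6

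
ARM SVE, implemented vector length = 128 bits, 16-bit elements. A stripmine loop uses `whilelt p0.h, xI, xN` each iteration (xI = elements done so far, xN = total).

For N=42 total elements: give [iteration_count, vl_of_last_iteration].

[iterations, last_vl] = [6, 2]

lane count: 128 div 16 = 8
iterations = ceil(42/8) = 6; final-pass vl = 2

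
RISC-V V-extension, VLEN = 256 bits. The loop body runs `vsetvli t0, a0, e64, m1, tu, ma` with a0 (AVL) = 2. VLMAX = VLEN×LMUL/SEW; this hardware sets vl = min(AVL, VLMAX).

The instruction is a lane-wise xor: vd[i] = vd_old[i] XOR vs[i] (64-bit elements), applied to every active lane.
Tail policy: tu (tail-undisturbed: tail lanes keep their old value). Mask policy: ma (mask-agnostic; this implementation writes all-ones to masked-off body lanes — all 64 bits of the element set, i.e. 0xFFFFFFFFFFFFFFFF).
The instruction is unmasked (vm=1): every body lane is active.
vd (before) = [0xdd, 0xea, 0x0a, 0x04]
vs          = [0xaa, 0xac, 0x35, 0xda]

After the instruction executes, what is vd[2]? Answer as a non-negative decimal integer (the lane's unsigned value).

vd[2] = 10

VLMAX = VLEN×LMUL/SEW = 256×1/64 = 4
vl = min(AVL, VLMAX) = min(2, 4) = 2
lane  0: xor(0xdd,0xaa) ⇒ 0x77
lane  1: xor(0xea,0xac) ⇒ 0x46
lane  2: tail/keep ⇒ 0x0a
lane  3: tail/keep ⇒ 0x04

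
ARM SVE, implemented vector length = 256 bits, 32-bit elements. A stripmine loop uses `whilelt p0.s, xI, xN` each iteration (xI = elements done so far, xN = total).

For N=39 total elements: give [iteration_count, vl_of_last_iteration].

256-bit reg / 32-bit elem → 8 lanes
iterations = ceil(39/8) = 5; final-pass vl = 7

[iterations, last_vl] = [5, 7]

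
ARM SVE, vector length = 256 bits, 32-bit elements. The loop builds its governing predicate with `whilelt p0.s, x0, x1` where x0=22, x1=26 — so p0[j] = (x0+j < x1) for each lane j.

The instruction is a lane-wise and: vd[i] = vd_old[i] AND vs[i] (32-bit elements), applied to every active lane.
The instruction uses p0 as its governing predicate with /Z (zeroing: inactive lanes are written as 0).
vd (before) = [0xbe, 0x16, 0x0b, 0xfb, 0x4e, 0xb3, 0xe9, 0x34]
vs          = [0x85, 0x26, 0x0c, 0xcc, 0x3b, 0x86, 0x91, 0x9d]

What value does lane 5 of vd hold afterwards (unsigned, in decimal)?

256-bit reg / 32-bit elem → 8 lanes
p0[j] = (22+j < 26); true for j=0..3 → 4 lanes set
vd[0] and(0xbe,0x85) -> 0x84
vd[1] and(0x16,0x26) -> 0x06
vd[2] and(0x0b,0x0c) -> 0x08
vd[3] and(0xfb,0xcc) -> 0xc8
vd[4] tail/zero -> 0x00
vd[5] tail/zero -> 0x00
vd[6] tail/zero -> 0x00
vd[7] tail/zero -> 0x00

vd[5] = 0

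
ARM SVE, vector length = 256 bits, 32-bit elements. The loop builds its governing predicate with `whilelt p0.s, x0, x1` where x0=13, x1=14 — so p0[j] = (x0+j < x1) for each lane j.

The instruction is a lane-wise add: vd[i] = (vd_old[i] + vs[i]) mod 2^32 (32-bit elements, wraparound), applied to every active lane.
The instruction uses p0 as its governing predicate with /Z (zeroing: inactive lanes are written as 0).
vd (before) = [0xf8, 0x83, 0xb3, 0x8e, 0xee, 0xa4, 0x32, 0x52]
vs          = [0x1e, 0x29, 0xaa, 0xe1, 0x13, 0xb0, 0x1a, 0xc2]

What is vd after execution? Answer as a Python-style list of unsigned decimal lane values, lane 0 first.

256-bit reg / 32-bit elem → 8 lanes
active while 13+j < 14, i.e. j ∈ [0,1) capped at 8 ⇒ 1
  i=0: add(0xf8,0x1e) → 278
  i=1: tail/zero → 0
  i=2: tail/zero → 0
  i=3: tail/zero → 0
  i=4: tail/zero → 0
  i=5: tail/zero → 0
  i=6: tail/zero → 0
  i=7: tail/zero → 0

vd = [278, 0, 0, 0, 0, 0, 0, 0]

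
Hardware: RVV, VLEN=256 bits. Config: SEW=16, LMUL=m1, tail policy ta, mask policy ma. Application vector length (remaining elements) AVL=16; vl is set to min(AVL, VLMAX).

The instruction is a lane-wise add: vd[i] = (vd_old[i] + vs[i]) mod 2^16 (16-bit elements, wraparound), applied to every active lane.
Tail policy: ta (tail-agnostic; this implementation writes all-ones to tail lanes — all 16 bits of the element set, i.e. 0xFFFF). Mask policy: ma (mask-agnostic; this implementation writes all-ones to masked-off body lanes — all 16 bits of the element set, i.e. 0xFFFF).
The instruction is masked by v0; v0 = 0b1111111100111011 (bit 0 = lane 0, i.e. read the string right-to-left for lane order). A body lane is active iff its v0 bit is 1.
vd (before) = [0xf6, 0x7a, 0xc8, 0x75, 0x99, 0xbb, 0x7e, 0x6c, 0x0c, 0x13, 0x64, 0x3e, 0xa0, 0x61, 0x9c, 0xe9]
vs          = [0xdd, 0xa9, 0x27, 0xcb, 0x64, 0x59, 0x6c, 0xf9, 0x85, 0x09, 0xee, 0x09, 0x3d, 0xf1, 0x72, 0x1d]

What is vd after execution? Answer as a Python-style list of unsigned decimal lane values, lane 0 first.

VLMAX = VLEN×LMUL/SEW = 256×1/16 = 16
vl = min(AVL, VLMAX) = min(16, 16) = 16
  i=0: add(0xf6,0xdd) → 467
  i=1: add(0x7a,0xa9) → 291
  i=2: mask-off/ones → 65535
  i=3: add(0x75,0xcb) → 320
  i=4: add(0x99,0x64) → 253
  i=5: add(0xbb,0x59) → 276
  i=6: mask-off/ones → 65535
  i=7: mask-off/ones → 65535
  i=8: add(0x0c,0x85) → 145
  i=9: add(0x13,0x09) → 28
  i=10: add(0x64,0xee) → 338
  i=11: add(0x3e,0x09) → 71
  i=12: add(0xa0,0x3d) → 221
  i=13: add(0x61,0xf1) → 338
  i=14: add(0x9c,0x72) → 270
  i=15: add(0xe9,0x1d) → 262

vd = [467, 291, 65535, 320, 253, 276, 65535, 65535, 145, 28, 338, 71, 221, 338, 270, 262]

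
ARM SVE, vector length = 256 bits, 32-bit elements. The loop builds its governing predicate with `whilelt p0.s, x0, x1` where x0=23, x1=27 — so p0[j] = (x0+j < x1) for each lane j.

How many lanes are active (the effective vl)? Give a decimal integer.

vl = 4

256-bit reg / 32-bit elem → 8 lanes
active while 23+j < 27, i.e. j ∈ [0,4) capped at 8 ⇒ 4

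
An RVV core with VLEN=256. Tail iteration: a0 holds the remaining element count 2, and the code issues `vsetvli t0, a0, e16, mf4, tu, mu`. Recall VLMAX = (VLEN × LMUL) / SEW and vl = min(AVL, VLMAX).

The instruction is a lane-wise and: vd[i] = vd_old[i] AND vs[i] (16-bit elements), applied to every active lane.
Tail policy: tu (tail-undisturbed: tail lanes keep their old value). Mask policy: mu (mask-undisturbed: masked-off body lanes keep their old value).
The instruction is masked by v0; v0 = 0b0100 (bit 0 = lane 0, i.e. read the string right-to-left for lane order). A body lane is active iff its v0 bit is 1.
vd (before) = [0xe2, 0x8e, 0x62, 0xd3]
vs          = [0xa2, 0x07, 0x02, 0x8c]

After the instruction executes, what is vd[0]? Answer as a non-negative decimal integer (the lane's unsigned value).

vd[0] = 226

VLMAX = (256 × 1/4) / 16 = 4 lanes
AVL=2 ≤ VLMAX=4, so vl = 2
vd[0] mask-off/keep -> 0xe2
vd[1] mask-off/keep -> 0x8e
vd[2] tail/keep -> 0x62
vd[3] tail/keep -> 0xd3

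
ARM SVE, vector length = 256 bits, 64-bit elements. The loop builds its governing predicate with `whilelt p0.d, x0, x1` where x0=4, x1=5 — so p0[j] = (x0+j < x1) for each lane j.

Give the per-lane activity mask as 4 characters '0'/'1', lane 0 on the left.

lane count: 256 div 64 = 4
active while 4+j < 5, i.e. j ∈ [0,1) capped at 4 ⇒ 1
bits (lane 0 leftmost): 1000

predicate = 1000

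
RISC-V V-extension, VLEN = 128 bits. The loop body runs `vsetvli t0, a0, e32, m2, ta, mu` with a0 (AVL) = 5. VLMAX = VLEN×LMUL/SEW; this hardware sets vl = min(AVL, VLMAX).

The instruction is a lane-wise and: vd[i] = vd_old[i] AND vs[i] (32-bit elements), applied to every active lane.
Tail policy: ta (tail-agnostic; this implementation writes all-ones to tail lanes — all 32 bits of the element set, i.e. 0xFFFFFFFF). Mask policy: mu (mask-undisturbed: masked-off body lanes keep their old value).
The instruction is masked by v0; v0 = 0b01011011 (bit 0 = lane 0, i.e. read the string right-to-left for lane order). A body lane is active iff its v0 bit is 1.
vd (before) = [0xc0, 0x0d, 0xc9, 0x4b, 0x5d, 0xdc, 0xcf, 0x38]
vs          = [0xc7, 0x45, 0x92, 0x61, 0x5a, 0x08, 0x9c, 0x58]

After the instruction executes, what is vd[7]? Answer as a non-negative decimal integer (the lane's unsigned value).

VLMAX = VLEN×LMUL/SEW = 128×2/32 = 8
vl ← min(5, 8) = 5
  i=0: and(0xc0,0xc7) → 192
  i=1: and(0x0d,0x45) → 5
  i=2: mask-off/keep → 201
  i=3: and(0x4b,0x61) → 65
  i=4: and(0x5d,0x5a) → 88
  i=5: tail/ones → 4294967295
  i=6: tail/ones → 4294967295
  i=7: tail/ones → 4294967295

vd[7] = 4294967295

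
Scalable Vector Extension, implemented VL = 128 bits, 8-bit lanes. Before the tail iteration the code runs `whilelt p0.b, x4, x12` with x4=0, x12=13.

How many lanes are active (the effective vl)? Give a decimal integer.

vl = 13

lane count: 128 div 8 = 16
active while 0+j < 13, i.e. j ∈ [0,13) capped at 16 ⇒ 13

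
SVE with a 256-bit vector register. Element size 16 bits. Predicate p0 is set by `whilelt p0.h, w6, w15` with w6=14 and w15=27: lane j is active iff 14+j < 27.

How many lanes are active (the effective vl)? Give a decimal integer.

vl = 13

lane count: 256 div 16 = 16
active while 14+j < 27, i.e. j ∈ [0,13) capped at 16 ⇒ 13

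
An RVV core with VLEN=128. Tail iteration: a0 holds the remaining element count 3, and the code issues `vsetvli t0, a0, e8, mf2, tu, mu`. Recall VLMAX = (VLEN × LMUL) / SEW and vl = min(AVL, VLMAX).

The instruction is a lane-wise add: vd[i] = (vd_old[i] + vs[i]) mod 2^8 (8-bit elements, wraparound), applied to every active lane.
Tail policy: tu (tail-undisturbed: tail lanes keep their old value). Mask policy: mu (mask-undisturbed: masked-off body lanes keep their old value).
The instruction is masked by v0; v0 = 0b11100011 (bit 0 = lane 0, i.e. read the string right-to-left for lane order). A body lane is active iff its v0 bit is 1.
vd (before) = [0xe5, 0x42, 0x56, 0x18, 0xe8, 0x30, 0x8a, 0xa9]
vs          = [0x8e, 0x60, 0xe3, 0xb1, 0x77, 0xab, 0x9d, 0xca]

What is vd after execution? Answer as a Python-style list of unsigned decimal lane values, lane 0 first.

VLMAX = (128 × 1/2) / 8 = 8 lanes
AVL=3 ≤ VLMAX=8, so vl = 3
vd[0] add(0xe5,0x8e) -> 0x73
vd[1] add(0x42,0x60) -> 0xa2
vd[2] mask-off/keep -> 0x56
vd[3] tail/keep -> 0x18
vd[4] tail/keep -> 0xe8
vd[5] tail/keep -> 0x30
vd[6] tail/keep -> 0x8a
vd[7] tail/keep -> 0xa9

vd = [115, 162, 86, 24, 232, 48, 138, 169]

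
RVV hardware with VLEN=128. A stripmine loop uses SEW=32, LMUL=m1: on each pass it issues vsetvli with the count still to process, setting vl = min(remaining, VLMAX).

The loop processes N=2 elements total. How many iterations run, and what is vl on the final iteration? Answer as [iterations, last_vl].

[iterations, last_vl] = [1, 2]

lanes per group: 128·1/32 = 4
2 elements at 4/iter → 1 passes, remainder 2 on the last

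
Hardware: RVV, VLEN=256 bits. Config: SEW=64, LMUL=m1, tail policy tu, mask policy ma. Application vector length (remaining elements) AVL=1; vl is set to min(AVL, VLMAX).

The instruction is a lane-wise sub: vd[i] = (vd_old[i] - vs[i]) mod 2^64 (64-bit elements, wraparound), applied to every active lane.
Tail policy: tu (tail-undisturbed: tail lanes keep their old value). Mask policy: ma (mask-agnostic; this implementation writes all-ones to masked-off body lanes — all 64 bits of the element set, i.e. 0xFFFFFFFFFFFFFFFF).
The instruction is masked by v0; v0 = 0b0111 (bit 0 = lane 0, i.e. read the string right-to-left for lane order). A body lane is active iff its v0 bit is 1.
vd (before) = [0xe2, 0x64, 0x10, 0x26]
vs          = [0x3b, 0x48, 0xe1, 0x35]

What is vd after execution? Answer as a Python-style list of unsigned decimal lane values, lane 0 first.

VLMAX = VLEN×LMUL/SEW = 256×1/64 = 4
vl = min(AVL, VLMAX) = min(1, 4) = 1
vd[0] sub(0xe2,0x3b) -> 0xa7
vd[1] tail/keep -> 0x64
vd[2] tail/keep -> 0x10
vd[3] tail/keep -> 0x26

vd = [167, 100, 16, 38]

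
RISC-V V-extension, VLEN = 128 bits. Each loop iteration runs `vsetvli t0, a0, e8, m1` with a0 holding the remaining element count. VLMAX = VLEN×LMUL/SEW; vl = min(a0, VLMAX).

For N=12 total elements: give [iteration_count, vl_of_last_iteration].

[iterations, last_vl] = [1, 12]

lanes per group: 128·1/8 = 16
iterations = ceil(12/16) = 1; final-pass vl = 12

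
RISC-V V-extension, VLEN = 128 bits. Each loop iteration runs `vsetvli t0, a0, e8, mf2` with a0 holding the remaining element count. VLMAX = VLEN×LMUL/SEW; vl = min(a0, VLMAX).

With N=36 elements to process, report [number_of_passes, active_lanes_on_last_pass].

[iterations, last_vl] = [5, 4]

VLMAX = VLEN×LMUL/SEW = 128×1/2/8 = 8
N=36: ⌈36/8⌉ = 5 iters; last vl = 36 − 4×8 = 4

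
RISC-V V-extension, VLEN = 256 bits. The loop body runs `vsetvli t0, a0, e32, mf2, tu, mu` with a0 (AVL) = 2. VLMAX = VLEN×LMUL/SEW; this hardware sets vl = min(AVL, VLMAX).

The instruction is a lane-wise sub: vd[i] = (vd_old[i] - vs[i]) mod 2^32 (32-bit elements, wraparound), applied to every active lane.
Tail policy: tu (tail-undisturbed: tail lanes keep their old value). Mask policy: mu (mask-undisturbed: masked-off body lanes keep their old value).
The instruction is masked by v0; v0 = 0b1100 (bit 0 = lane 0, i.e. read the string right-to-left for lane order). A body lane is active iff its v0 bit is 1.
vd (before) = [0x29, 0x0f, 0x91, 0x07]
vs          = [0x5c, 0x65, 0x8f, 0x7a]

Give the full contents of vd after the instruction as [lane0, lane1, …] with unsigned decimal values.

vd = [41, 15, 145, 7]

VLMAX = VLEN×LMUL/SEW = 256×1/2/32 = 4
AVL=2 ≤ VLMAX=4, so vl = 2
vd[0] mask-off/keep -> 0x29
vd[1] mask-off/keep -> 0x0f
vd[2] tail/keep -> 0x91
vd[3] tail/keep -> 0x07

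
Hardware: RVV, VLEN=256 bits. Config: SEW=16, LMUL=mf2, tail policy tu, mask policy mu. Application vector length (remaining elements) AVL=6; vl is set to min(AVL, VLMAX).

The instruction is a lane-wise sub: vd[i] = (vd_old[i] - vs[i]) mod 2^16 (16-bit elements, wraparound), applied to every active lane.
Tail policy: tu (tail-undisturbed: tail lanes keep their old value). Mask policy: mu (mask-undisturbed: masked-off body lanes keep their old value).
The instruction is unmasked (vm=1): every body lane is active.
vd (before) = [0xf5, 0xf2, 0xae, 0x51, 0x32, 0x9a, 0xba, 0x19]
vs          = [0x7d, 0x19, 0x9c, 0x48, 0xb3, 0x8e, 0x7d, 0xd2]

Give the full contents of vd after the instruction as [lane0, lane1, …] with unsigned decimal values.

lanes per group: 256·1/2/16 = 8
vl = min(AVL, VLMAX) = min(6, 8) = 6
  i=0: sub(0xf5,0x7d) → 120
  i=1: sub(0xf2,0x19) → 217
  i=2: sub(0xae,0x9c) → 18
  i=3: sub(0x51,0x48) → 9
  i=4: sub(0x32,0xb3) → 65407
  i=5: sub(0x9a,0x8e) → 12
  i=6: tail/keep → 186
  i=7: tail/keep → 25

vd = [120, 217, 18, 9, 65407, 12, 186, 25]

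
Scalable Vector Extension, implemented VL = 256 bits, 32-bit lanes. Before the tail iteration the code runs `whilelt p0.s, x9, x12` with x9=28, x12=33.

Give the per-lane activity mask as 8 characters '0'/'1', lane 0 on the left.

register lanes = 256/32 = 8
whilelt: lane j active iff 28+j < 33 → j < 5 → 5 active
bits (lane 0 leftmost): 11111000

predicate = 11111000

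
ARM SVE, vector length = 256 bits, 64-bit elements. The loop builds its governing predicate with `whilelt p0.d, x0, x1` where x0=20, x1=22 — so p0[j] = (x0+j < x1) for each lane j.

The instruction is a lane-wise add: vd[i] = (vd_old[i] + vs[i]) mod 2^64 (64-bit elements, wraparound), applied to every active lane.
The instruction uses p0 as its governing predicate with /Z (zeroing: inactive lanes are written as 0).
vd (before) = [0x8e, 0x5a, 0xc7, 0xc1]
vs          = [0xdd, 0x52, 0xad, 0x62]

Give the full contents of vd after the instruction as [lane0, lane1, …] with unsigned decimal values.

register lanes = 256/64 = 4
active while 20+j < 22, i.e. j ∈ [0,2) capped at 4 ⇒ 2
  i=0: add(0x8e,0xdd) → 363
  i=1: add(0x5a,0x52) → 172
  i=2: tail/zero → 0
  i=3: tail/zero → 0

vd = [363, 172, 0, 0]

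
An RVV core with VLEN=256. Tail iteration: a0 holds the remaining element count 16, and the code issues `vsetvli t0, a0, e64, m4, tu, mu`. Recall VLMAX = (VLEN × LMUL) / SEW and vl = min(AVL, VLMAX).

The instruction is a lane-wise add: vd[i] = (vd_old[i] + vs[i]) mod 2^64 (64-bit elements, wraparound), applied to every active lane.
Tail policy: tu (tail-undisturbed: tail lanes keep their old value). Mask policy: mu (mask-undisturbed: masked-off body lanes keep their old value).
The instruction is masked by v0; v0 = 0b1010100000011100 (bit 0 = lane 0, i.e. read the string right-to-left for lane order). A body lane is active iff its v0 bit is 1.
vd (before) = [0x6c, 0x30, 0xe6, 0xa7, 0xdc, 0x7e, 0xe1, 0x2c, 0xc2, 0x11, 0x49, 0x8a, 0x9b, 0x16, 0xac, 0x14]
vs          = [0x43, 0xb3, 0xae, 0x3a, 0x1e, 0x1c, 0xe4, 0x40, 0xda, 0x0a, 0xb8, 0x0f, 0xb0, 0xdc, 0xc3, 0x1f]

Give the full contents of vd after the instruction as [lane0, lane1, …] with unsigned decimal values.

vd = [108, 48, 404, 225, 250, 126, 225, 44, 194, 17, 73, 153, 155, 242, 172, 51]

VLMAX = VLEN×LMUL/SEW = 256×4/64 = 16
vl ← min(16, 16) = 16
vd[0] mask-off/keep -> 0x6c
vd[1] mask-off/keep -> 0x30
vd[2] add(0xe6,0xae) -> 0x194
vd[3] add(0xa7,0x3a) -> 0xe1
vd[4] add(0xdc,0x1e) -> 0xfa
vd[5] mask-off/keep -> 0x7e
vd[6] mask-off/keep -> 0xe1
vd[7] mask-off/keep -> 0x2c
vd[8] mask-off/keep -> 0xc2
vd[9] mask-off/keep -> 0x11
vd[10] mask-off/keep -> 0x49
vd[11] add(0x8a,0x0f) -> 0x99
vd[12] mask-off/keep -> 0x9b
vd[13] add(0x16,0xdc) -> 0xf2
vd[14] mask-off/keep -> 0xac
vd[15] add(0x14,0x1f) -> 0x33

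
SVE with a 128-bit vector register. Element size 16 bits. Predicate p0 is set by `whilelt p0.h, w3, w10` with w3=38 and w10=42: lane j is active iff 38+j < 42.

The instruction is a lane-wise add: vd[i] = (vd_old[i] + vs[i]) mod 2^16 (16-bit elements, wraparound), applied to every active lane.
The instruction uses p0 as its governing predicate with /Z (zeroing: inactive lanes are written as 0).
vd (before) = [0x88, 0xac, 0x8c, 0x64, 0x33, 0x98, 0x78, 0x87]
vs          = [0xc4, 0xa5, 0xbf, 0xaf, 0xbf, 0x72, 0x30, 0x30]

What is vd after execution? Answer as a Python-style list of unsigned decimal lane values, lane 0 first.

vd = [332, 337, 331, 275, 0, 0, 0, 0]

lane count: 128 div 16 = 8
whilelt: lane j active iff 38+j < 42 → j < 4 → 4 active
vd[0] add(0x88,0xc4) -> 0x14c
vd[1] add(0xac,0xa5) -> 0x151
vd[2] add(0x8c,0xbf) -> 0x14b
vd[3] add(0x64,0xaf) -> 0x113
vd[4] tail/zero -> 0x00
vd[5] tail/zero -> 0x00
vd[6] tail/zero -> 0x00
vd[7] tail/zero -> 0x00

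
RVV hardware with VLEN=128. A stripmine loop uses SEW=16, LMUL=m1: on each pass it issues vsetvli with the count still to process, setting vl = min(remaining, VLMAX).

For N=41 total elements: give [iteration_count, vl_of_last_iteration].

[iterations, last_vl] = [6, 1]

VLMAX = VLEN×LMUL/SEW = 128×1/16 = 8
iterations = ceil(41/8) = 6; final-pass vl = 1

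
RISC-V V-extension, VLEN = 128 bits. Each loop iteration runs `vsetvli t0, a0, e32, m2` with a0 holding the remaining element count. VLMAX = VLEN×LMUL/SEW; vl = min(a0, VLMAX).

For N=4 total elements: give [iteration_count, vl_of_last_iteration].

[iterations, last_vl] = [1, 4]

VLMAX = (128 × 2) / 32 = 8 lanes
N=4: ⌈4/8⌉ = 1 iters; last vl = 4 − 0×8 = 4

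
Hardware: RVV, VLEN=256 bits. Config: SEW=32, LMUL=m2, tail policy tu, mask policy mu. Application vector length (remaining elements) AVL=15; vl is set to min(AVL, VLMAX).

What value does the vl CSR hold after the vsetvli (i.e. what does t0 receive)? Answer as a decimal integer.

vl = 15

lanes per group: 256·2/32 = 16
vl ← min(15, 16) = 15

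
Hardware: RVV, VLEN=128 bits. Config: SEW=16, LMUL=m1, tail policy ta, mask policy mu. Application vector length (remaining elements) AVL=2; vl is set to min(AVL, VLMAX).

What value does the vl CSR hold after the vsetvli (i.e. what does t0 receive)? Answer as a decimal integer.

lanes per group: 128·1/16 = 8
AVL=2 ≤ VLMAX=8, so vl = 2

vl = 2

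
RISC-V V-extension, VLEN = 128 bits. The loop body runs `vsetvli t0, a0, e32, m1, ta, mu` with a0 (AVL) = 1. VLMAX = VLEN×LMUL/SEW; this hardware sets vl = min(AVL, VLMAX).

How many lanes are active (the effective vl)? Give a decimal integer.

vl = 1

VLMAX = VLEN×LMUL/SEW = 128×1/32 = 4
vl ← min(1, 4) = 1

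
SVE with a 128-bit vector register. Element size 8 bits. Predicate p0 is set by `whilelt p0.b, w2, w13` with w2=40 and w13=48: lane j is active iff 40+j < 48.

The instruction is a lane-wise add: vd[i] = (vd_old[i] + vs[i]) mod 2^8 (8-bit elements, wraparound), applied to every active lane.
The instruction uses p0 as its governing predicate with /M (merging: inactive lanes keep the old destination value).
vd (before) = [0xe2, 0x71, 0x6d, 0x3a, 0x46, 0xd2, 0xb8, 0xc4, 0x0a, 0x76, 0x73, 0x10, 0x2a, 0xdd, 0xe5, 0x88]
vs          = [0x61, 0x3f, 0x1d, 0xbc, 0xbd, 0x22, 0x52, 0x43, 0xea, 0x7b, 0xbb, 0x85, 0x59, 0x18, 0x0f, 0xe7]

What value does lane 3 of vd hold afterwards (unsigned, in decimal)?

register lanes = 128/8 = 16
active while 40+j < 48, i.e. j ∈ [0,8) capped at 16 ⇒ 8
lane  0: add(0xe2,0x61) ⇒ 0x43
lane  1: add(0x71,0x3f) ⇒ 0xb0
lane  2: add(0x6d,0x1d) ⇒ 0x8a
lane  3: add(0x3a,0xbc) ⇒ 0xf6
lane  4: add(0x46,0xbd) ⇒ 0x03
lane  5: add(0xd2,0x22) ⇒ 0xf4
lane  6: add(0xb8,0x52) ⇒ 0x0a
lane  7: add(0xc4,0x43) ⇒ 0x07
lane  8: tail/keep ⇒ 0x0a
lane  9: tail/keep ⇒ 0x76
lane 10: tail/keep ⇒ 0x73
lane 11: tail/keep ⇒ 0x10
lane 12: tail/keep ⇒ 0x2a
lane 13: tail/keep ⇒ 0xdd
lane 14: tail/keep ⇒ 0xe5
lane 15: tail/keep ⇒ 0x88

vd[3] = 246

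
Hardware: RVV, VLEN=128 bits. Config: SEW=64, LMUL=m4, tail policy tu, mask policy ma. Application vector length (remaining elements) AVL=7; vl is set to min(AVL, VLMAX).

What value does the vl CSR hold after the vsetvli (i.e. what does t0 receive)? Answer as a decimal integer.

VLMAX = VLEN×LMUL/SEW = 128×4/64 = 8
vl = min(AVL, VLMAX) = min(7, 8) = 7

vl = 7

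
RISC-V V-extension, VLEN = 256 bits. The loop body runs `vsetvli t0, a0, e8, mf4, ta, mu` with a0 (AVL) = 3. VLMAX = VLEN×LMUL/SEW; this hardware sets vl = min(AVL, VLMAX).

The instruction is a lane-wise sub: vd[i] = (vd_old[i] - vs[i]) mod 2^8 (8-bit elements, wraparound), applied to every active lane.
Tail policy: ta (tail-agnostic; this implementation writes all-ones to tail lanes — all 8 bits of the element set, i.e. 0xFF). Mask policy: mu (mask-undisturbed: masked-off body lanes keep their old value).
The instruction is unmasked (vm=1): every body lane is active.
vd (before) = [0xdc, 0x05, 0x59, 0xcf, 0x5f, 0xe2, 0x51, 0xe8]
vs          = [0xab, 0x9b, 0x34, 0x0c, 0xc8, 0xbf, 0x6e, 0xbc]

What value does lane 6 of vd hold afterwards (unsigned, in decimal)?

lanes per group: 256·1/4/8 = 8
AVL=3 ≤ VLMAX=8, so vl = 3
  i=0: sub(0xdc,0xab) → 49
  i=1: sub(0x05,0x9b) → 106
  i=2: sub(0x59,0x34) → 37
  i=3: tail/ones → 255
  i=4: tail/ones → 255
  i=5: tail/ones → 255
  i=6: tail/ones → 255
  i=7: tail/ones → 255

vd[6] = 255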